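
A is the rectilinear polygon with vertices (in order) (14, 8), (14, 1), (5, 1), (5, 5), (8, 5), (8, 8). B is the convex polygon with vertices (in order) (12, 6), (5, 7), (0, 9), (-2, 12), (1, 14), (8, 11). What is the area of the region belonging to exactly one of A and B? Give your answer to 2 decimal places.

|A| = 54, |B| = 54, |A∩B| = 5.2571.
|A △ B| = |A| + |B| − 2·|A∩B| = 54 + 54 − 10.5143 = 97.49.

97.49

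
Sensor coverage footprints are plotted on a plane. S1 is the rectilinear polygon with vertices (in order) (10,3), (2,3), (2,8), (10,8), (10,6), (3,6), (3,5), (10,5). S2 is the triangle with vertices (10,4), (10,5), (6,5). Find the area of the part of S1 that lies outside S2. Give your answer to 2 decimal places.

31.00

|S1| = 33, |S1∩S2| = 2.
|S1 ∖ S2| = |S1| − |S1∩S2| = 33 − 2 = 31.00.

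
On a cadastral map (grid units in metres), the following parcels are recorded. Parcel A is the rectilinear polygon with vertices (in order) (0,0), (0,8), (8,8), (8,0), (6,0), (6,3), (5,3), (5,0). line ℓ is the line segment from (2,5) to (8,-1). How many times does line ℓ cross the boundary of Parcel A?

The segment meets the boundary at (7,0), (6,1), (5,2).

3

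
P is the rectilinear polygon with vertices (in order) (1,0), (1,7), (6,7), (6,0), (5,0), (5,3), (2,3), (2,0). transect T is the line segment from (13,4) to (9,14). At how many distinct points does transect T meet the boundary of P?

The segment lies entirely outside P and never meets its boundary.

0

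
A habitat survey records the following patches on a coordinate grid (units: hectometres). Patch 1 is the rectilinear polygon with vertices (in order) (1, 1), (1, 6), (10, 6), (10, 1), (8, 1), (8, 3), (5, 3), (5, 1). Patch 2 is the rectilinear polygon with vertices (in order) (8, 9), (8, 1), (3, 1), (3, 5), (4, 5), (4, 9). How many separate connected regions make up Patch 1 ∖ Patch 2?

2

Patch 1 ∖ Patch 2 splits into 2 disjoint pieces (area 11, area 10).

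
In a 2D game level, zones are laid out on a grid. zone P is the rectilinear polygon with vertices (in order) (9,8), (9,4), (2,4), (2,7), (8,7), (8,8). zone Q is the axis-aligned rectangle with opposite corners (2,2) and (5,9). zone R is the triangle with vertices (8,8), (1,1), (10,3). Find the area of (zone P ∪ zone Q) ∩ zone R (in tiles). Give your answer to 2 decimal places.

14.25

The region (zone P ∪ zone Q) ∩ zone R is the polygon with vertices (5,4), (5,2), (2,2), (7,7), (8,7), (8,8), (9,5.5), (9,4).
By the shoelace formula its area is 14.25.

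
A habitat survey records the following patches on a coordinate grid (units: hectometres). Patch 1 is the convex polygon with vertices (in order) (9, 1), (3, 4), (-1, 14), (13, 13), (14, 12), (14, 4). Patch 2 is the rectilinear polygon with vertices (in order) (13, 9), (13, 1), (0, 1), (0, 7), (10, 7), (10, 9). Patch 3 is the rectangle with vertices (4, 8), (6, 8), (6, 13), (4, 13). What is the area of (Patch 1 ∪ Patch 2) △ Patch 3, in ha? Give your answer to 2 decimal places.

158.00

|Patch 1 ∪ Patch 2| = 168.
|(Patch 1 ∪ Patch 2) ∩ Patch 3| = 10.
|(Patch 1 ∪ Patch 2) △ Patch 3| = 168 + 10 − 20 = 158.00.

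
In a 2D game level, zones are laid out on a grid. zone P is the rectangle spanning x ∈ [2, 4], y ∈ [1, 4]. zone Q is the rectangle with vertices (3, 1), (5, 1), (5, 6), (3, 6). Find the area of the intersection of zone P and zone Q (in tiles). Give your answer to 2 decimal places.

3.00

|zone P∩zone Q|: x∈[3,4], y∈[1,4] → 1·3 = 3.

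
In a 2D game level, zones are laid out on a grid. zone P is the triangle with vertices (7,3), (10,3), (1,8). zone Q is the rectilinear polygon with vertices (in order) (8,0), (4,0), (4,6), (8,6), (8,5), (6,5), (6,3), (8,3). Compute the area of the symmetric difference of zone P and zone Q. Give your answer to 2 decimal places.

|zone P| = 7.5, |zone Q| = 20, |zone P∩zone Q| = 2.1667.
|zone P △ zone Q| = |zone P| + |zone Q| − 2·|zone P∩zone Q| = 7.5 + 20 − 4.3333 = 23.17.

23.17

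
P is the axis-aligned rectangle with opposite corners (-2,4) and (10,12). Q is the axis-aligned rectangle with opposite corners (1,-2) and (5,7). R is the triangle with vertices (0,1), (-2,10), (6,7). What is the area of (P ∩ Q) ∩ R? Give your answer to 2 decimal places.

10.00

The region (P ∩ Q) ∩ R is the polygon with vertices (1,7), (5,7), (5,6), (3,4), (1,4).
By the shoelace formula its area is 10.00.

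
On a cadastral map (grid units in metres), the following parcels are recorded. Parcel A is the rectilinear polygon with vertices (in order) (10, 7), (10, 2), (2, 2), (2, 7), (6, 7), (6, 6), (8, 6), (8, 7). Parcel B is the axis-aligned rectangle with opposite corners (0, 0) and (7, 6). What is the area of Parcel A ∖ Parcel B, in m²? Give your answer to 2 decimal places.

|Parcel A| = 38, |Parcel A∩Parcel B| = 20.
|Parcel A ∖ Parcel B| = |Parcel A| − |Parcel A∩Parcel B| = 38 − 20 = 18.00.

18.00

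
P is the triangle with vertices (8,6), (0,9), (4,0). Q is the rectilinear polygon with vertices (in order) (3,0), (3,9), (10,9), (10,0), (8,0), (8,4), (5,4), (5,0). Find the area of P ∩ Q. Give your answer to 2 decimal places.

19.48

The intersection is the polygon with vertices (8,6), (6.667,4), (5,4), (5,1.5), (4,0), (3,2.25), (3,7.875).
By the shoelace formula its area is 19.48.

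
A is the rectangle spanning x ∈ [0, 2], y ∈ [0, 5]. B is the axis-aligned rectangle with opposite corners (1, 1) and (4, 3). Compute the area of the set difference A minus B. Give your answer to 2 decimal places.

|A∩B|: x∈[1,2], y∈[1,3] → 1·2 = 2.
|A| = 10.
|A ∖ B| = |A| − |A∩B| = 10 − 2 = 8.00.

8.00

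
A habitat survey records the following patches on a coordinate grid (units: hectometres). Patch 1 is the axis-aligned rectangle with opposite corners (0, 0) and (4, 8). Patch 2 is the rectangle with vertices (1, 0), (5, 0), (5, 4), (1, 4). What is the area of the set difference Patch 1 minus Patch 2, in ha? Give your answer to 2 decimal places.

20.00

|Patch 1∩Patch 2|: x∈[1,4], y∈[0,4] → 3·4 = 12.
|Patch 1| = 32.
|Patch 1 ∖ Patch 2| = |Patch 1| − |Patch 1∩Patch 2| = 32 − 12 = 20.00.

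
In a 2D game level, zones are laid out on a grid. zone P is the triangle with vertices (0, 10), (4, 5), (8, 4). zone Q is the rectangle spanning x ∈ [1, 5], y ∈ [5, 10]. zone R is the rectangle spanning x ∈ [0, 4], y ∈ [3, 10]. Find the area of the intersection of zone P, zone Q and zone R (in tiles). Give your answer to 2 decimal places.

3.75

The intersection is the polygon with vertices (1,9.25), (4,7), (4,5), (1,8.75).
By the shoelace formula its area is 3.75.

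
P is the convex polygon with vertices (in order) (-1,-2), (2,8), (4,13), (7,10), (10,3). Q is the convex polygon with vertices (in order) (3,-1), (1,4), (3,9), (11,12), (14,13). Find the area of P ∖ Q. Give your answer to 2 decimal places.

31.45

|P| = 78.5, |P∩Q| = 47.0464.
|P ∖ Q| = |P| − |P∩Q| = 78.5 − 47.0464 = 31.45.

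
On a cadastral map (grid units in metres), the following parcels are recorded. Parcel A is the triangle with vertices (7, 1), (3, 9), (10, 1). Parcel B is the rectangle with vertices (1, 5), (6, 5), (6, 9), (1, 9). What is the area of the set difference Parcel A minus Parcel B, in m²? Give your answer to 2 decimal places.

|Parcel A| = 12, |Parcel A∩Parcel B| = 2.8571.
|Parcel A ∖ Parcel B| = |Parcel A| − |Parcel A∩Parcel B| = 12 − 2.8571 = 9.14.

9.14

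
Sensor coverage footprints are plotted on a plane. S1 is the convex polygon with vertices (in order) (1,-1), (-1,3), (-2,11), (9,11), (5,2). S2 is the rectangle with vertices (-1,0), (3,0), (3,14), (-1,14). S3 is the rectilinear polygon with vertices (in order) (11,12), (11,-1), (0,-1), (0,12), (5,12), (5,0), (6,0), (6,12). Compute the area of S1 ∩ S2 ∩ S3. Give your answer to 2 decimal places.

32.58

The intersection is the polygon with vertices (3,11), (3,0.5), (2.333,0), (0.5,0), (0,1), (0,11).
By the shoelace formula its area is 32.58.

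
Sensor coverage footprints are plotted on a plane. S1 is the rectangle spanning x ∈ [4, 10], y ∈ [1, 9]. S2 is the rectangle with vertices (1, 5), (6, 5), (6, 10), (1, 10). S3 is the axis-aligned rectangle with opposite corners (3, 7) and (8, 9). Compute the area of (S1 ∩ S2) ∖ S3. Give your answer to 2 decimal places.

|S1 ∩ S2| = 8.
|(S1 ∩ S2) ∩ S3| = 4.
|(S1 ∩ S2) ∖ S3| = 8 − 4 = 4.00.

4.00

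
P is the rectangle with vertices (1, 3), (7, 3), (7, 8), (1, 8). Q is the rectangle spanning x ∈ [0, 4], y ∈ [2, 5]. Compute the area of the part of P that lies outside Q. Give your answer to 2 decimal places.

24.00

|P∩Q|: x∈[1,4], y∈[3,5] → 3·2 = 6.
|P| = 30.
|P ∖ Q| = |P| − |P∩Q| = 30 − 6 = 24.00.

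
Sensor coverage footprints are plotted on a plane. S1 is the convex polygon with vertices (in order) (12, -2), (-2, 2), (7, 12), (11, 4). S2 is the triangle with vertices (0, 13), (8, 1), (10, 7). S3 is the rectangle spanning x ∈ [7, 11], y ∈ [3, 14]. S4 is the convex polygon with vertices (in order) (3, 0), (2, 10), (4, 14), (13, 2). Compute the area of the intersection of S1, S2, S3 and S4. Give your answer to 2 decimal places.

The intersection is the polygon with vertices (8.667,3), (7,3), (7,8.8), (8.636,7.818), (9.769,6.308).
By the shoelace formula its area is 11.47.

11.47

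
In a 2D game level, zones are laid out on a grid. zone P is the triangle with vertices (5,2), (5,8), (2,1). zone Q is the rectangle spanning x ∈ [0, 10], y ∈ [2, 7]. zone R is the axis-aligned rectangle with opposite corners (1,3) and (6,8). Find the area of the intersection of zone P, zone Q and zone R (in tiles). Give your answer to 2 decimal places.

The intersection is the polygon with vertices (4.571,7), (5,7), (5,3), (2.857,3).
By the shoelace formula its area is 5.14.

5.14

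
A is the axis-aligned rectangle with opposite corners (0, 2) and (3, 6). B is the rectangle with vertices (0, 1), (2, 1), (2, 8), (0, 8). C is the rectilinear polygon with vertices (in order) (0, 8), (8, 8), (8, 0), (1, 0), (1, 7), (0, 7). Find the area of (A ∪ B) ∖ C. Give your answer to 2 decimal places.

|A ∪ B| = 18.
|(A ∪ B) ∩ C| = 12.
|(A ∪ B) ∖ C| = 18 − 12 = 6.00.

6.00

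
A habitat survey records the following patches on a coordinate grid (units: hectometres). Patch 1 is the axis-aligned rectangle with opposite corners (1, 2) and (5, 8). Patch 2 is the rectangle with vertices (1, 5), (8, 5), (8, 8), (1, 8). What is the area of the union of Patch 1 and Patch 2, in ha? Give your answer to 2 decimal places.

By inclusion–exclusion:
Individual areas: |Patch 1| = 24, |Patch 2| = 21.
|Patch 1∩Patch 2|: x∈[1,5], y∈[5,8] → 4·3 = 12.
|Patch 1 ∪ Patch 2| = 45 − 12 = 33.00.

33.00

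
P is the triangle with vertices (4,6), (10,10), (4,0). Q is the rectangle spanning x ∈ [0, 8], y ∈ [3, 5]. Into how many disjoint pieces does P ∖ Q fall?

P ∖ Q splits into 2 disjoint pieces (area 10.5, area 2.7).

2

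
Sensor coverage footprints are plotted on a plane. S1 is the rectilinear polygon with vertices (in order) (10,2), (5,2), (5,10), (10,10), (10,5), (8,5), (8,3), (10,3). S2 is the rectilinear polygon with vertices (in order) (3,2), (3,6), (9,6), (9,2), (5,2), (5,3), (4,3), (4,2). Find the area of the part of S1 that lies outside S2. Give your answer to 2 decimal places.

|S1| = 36, |S1∩S2| = 14.
|S1 ∖ S2| = |S1| − |S1∩S2| = 36 − 14 = 22.00.

22.00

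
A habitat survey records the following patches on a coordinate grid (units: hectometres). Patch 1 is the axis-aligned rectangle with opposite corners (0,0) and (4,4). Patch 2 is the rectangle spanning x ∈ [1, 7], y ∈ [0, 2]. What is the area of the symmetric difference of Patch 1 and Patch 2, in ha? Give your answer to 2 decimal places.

|Patch 1∩Patch 2|: x∈[1,4], y∈[0,2] → 3·2 = 6.
|Patch 1 △ Patch 2| = |Patch 1| + |Patch 2| − 2·|Patch 1∩Patch 2| = 16 + 12 − 12 = 16.00.

16.00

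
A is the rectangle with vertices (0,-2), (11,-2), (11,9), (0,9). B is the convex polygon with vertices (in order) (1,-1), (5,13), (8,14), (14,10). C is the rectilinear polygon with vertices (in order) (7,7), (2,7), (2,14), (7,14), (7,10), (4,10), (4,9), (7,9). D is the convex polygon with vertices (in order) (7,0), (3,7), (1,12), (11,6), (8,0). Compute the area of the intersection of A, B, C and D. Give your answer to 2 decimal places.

6.56

The intersection is the polygon with vertices (4,9), (6,9), (7,8.4), (7,7), (3.286,7), (3.857,9).
By the shoelace formula its area is 6.56.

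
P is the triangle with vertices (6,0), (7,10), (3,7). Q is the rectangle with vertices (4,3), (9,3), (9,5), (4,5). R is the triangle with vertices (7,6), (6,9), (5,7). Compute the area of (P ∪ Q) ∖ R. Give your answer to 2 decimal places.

|P ∪ Q| = 24.2952.
|(P ∪ Q) ∩ R| = 2.3535.
|(P ∪ Q) ∖ R| = 24.2952 − 2.3535 = 21.94.

21.94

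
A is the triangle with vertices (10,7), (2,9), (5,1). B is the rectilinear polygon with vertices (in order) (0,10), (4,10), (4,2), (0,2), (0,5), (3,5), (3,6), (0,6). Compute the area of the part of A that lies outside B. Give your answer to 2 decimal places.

|A| = 29, |A∩B| = 4.8333.
|A ∖ B| = |A| − |A∩B| = 29 − 4.8333 = 24.17.

24.17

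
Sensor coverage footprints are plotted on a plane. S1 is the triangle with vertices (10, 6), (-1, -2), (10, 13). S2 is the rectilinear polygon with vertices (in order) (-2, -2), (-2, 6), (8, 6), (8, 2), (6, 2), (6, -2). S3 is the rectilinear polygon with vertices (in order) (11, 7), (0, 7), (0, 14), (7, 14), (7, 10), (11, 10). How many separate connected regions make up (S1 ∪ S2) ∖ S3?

(S1 ∪ S2) ∖ S3 splits into 2 disjoint pieces (area 78.2212, area 3.3).

2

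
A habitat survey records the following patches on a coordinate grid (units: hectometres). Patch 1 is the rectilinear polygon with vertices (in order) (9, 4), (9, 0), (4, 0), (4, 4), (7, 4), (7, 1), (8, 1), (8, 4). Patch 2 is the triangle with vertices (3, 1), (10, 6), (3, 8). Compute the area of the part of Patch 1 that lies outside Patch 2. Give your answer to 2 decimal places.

|Patch 1| = 17, |Patch 1∩Patch 2| = 3.6429.
|Patch 1 ∖ Patch 2| = |Patch 1| − |Patch 1∩Patch 2| = 17 − 3.6429 = 13.36.

13.36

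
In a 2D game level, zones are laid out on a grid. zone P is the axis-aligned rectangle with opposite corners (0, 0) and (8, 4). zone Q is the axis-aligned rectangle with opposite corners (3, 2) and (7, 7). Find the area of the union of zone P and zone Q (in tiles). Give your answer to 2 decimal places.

By inclusion–exclusion:
Individual areas: |zone P| = 32, |zone Q| = 20.
|zone P∩zone Q|: x∈[3,7], y∈[2,4] → 4·2 = 8.
|zone P ∪ zone Q| = 52 − 8 = 44.00.

44.00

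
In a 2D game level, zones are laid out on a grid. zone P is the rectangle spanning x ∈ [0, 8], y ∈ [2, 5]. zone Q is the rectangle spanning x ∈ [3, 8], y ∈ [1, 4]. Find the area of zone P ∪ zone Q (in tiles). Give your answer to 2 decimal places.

29.00

By inclusion–exclusion:
Individual areas: |zone P| = 24, |zone Q| = 15.
|zone P∩zone Q|: x∈[3,8], y∈[2,4] → 5·2 = 10.
|zone P ∪ zone Q| = 39 − 10 = 29.00.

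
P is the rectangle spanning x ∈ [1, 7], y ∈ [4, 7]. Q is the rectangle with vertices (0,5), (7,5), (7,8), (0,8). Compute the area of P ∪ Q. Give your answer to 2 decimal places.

27.00

By inclusion–exclusion:
Individual areas: |P| = 18, |Q| = 21.
|P∩Q|: x∈[1,7], y∈[5,7] → 6·2 = 12.
|P ∪ Q| = 39 − 12 = 27.00.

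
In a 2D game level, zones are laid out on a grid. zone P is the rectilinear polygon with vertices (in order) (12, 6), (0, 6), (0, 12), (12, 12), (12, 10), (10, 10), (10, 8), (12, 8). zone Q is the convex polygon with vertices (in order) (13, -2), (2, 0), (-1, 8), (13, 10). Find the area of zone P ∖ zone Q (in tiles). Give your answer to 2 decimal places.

|zone P| = 68, |zone P∩zone Q| = 32.5714.
|zone P ∖ zone Q| = |zone P| − |zone P∩zone Q| = 68 − 32.5714 = 35.43.

35.43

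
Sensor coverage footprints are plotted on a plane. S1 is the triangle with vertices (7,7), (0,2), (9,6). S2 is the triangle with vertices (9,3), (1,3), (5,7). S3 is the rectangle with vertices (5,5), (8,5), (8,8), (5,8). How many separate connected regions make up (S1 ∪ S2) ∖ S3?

(S1 ∪ S2) ∖ S3 splits into 2 disjoint pieces (area 0.4722, area 14.425).

2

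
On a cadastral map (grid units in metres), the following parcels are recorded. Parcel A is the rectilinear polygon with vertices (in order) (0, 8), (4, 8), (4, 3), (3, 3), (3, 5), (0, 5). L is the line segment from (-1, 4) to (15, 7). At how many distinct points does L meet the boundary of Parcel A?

The segment meets the boundary at (4,4.938), (3,4.75).

2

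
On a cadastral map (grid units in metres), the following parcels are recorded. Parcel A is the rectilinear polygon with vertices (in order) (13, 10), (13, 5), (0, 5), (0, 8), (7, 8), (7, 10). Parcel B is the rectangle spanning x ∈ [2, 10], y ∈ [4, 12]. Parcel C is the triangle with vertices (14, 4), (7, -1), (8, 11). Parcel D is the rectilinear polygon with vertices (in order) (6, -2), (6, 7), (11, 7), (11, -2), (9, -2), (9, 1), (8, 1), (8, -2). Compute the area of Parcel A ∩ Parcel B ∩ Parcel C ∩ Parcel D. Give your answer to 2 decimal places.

The intersection is the polygon with vertices (10,5), (7.5,5), (7.667,7), (10,7).
By the shoelace formula its area is 4.83.

4.83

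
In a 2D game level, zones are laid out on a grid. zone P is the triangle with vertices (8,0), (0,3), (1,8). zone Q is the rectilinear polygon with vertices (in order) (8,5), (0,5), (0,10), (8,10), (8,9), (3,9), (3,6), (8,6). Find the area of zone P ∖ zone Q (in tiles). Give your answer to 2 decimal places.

|zone P| = 21.5, |zone P∩zone Q| = 4.8375.
|zone P ∖ zone Q| = |zone P| − |zone P∩zone Q| = 21.5 − 4.8375 = 16.66.

16.66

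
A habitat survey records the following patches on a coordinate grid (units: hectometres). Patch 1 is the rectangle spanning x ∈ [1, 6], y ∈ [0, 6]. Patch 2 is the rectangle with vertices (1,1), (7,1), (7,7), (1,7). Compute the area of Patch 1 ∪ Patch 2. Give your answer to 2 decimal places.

By inclusion–exclusion:
Individual areas: |Patch 1| = 30, |Patch 2| = 36.
|Patch 1∩Patch 2|: x∈[1,6], y∈[1,6] → 5·5 = 25.
|Patch 1 ∪ Patch 2| = 66 − 25 = 41.00.

41.00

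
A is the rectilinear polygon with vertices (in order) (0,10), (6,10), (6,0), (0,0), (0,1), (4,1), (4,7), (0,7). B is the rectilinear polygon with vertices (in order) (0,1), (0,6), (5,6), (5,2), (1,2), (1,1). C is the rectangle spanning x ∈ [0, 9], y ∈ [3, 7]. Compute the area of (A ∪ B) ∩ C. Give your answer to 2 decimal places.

|A ∪ B| = 53.
|(A ∪ B) ∩ C| = 20.00.

20.00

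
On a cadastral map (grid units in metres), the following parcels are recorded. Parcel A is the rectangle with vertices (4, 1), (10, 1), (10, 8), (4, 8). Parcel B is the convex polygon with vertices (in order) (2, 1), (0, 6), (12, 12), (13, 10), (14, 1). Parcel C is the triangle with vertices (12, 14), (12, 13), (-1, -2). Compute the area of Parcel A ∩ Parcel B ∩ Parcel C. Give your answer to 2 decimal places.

1.75

The intersection is the polygon with vertices (4,4.154), (7.125,8), (7.667,8), (4,3.769).
By the shoelace formula its area is 1.75.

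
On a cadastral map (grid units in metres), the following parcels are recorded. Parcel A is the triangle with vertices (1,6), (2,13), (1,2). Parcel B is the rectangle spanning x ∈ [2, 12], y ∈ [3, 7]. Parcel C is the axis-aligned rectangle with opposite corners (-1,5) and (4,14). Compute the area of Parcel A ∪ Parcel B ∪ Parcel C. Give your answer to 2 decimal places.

By inclusion–exclusion:
Individual areas: |Parcel A| = 2, |Parcel B| = 40, |Parcel C| = 45.
|Parcel A∩Parcel B| = 0.
|Parcel A∩Parcel C| = 1.5909.
|Parcel B∩Parcel C|: x∈[2,4], y∈[5,7] → 2·2 = 4.
|Parcel A∩Parcel B∩Parcel C| = 0.
|Parcel A ∪ Parcel B ∪ Parcel C| = 87 − 5.5909 + 0 = 81.41.

81.41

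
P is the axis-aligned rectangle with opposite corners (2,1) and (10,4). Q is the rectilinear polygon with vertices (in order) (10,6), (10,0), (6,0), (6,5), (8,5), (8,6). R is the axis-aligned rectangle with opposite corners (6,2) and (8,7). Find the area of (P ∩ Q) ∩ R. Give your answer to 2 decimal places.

4.00

The region (P ∩ Q) ∩ R is the polygon with vertices (6,4), (8,4), (8,2), (6,2).
By the shoelace formula its area is 4.00.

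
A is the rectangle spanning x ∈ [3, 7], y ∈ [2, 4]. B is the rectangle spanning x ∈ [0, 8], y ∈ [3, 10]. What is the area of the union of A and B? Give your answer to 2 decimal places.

By inclusion–exclusion:
Individual areas: |A| = 8, |B| = 56.
|A∩B|: x∈[3,7], y∈[3,4] → 4·1 = 4.
|A ∪ B| = 64 − 4 = 60.00.

60.00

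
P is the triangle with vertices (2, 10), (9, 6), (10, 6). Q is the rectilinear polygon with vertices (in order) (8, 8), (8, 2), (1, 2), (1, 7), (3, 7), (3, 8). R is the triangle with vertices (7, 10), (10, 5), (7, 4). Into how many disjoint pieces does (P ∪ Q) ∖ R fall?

(P ∪ Q) ∖ R splits into 2 disjoint pieces (area 36.6667, area 0.1286).

2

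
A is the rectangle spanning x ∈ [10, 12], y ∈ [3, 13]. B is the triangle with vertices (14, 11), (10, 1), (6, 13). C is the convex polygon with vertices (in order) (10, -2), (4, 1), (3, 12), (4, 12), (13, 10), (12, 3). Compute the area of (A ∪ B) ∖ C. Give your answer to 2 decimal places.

13.18

|A ∪ B| = 48.3.
|(A ∪ B) ∩ C| = 35.12.
|(A ∪ B) ∖ C| = 48.3 − 35.12 = 13.18.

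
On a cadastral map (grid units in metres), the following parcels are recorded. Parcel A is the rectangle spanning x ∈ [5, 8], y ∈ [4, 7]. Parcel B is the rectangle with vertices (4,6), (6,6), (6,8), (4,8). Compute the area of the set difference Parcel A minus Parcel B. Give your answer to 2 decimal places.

|Parcel A∩Parcel B|: x∈[5,6], y∈[6,7] → 1·1 = 1.
|Parcel A| = 9.
|Parcel A ∖ Parcel B| = |Parcel A| − |Parcel A∩Parcel B| = 9 − 1 = 8.00.

8.00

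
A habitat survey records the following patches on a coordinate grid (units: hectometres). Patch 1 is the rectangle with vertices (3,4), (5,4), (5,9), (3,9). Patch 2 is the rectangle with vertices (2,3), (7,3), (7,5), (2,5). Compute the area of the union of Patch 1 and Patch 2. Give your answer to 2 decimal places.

18.00

By inclusion–exclusion:
Individual areas: |Patch 1| = 10, |Patch 2| = 10.
|Patch 1∩Patch 2|: x∈[3,5], y∈[4,5] → 2·1 = 2.
|Patch 1 ∪ Patch 2| = 20 − 2 = 18.00.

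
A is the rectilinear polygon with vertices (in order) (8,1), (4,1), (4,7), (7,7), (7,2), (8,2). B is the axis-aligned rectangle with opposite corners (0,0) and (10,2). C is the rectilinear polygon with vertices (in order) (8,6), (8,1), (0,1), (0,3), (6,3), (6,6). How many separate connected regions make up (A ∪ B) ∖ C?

2

(A ∪ B) ∖ C splits into 2 disjoint pieces (area 9, area 12).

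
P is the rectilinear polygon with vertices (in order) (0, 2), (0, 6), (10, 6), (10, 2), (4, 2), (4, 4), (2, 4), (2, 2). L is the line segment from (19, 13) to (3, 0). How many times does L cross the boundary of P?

2

The segment meets the boundary at (5.462,2), (10,5.688).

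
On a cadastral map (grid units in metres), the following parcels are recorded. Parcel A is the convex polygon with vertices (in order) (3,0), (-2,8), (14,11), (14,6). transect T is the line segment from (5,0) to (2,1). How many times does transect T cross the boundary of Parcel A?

The segment meets the boundary at (2.474,0.842), (3.759,0.414).

2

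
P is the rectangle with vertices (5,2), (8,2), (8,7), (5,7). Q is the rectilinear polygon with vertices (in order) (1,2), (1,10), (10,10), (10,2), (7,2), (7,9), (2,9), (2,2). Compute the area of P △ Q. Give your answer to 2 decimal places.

42.00

|P| = 15, |Q| = 37, |P∩Q| = 5.
|P △ Q| = |P| + |Q| − 2·|P∩Q| = 15 + 37 − 10 = 42.00.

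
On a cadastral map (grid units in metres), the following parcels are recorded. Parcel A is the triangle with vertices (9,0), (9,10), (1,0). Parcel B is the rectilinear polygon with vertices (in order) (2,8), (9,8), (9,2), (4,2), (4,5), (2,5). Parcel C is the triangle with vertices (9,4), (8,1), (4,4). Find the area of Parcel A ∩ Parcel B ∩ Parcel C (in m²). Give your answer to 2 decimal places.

The intersection is the polygon with vertices (6.667,2), (4.125,3.906), (4.2,4), (9,4), (8.333,2).
By the shoelace formula its area is 6.66.

6.66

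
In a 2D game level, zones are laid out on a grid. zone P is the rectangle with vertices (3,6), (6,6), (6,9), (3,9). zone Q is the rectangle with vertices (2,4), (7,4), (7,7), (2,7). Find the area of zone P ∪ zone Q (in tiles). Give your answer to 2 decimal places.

21.00

By inclusion–exclusion:
Individual areas: |zone P| = 9, |zone Q| = 15.
|zone P∩zone Q|: x∈[3,6], y∈[6,7] → 3·1 = 3.
|zone P ∪ zone Q| = 24 − 3 = 21.00.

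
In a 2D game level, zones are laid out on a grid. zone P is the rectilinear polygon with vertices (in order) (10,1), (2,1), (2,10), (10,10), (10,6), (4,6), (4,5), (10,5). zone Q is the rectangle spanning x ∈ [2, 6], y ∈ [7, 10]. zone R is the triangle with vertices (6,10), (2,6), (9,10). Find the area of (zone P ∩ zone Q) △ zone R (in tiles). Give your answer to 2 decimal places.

|zone P ∩ zone Q| = 12.
|(zone P ∩ zone Q) ∩ zone R| = 3.0536.
|(zone P ∩ zone Q) △ zone R| = 12 + 6 − 6.1071 = 11.89.

11.89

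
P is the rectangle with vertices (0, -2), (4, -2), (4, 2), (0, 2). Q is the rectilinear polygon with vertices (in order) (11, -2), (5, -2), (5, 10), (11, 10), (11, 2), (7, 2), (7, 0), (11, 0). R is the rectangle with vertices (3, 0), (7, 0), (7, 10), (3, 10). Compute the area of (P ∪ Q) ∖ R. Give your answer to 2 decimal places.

58.00

|P ∪ Q| = 80.
|(P ∪ Q) ∩ R| = 22.
|(P ∪ Q) ∖ R| = 80 − 22 = 58.00.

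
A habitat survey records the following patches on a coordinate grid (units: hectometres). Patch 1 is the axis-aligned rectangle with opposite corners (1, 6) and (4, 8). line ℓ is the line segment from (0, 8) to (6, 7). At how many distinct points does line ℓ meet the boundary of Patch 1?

The segment meets the boundary at (4,7.333), (1,7.833).

2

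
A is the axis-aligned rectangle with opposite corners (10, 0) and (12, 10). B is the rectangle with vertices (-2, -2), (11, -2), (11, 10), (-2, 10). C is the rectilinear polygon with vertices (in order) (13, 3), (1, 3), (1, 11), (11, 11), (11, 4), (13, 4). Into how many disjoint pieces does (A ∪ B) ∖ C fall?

(A ∪ B) ∖ C splits into 2 disjoint pieces (area 6, area 89).

2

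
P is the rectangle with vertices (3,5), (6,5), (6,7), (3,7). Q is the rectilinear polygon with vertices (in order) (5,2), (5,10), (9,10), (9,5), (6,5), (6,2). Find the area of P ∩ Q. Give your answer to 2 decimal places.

2.00

The intersection is the polygon with vertices (6,7), (6,5), (5,5), (5,7).
By the shoelace formula its area is 2.00.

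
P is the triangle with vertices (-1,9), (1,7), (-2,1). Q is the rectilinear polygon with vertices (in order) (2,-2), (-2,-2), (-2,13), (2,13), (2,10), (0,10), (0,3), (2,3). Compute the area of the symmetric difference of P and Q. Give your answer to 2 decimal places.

|P| = 9, |Q| = 46, |P∩Q| = 7.5.
|P △ Q| = |P| + |Q| − 2·|P∩Q| = 9 + 46 − 15 = 40.00.

40.00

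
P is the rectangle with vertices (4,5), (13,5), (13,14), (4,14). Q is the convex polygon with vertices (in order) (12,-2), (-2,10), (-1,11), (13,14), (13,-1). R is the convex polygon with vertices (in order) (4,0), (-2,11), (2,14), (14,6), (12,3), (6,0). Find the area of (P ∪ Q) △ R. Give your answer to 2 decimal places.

86.91

|P ∪ Q| = 139.6786.
|(P ∪ Q) ∩ R| = 85.8823.
|(P ∪ Q) △ R| = 139.6786 + 119 − 171.7646 = 86.91.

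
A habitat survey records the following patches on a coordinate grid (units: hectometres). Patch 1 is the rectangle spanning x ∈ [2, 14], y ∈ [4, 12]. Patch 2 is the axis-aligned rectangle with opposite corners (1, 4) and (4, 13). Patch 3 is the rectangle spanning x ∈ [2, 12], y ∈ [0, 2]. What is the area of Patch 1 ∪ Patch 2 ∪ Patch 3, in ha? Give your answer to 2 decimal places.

127.00

By inclusion–exclusion:
Individual areas: |Patch 1| = 96, |Patch 2| = 27, |Patch 3| = 20.
|Patch 1∩Patch 2|: x∈[2,4], y∈[4,12] → 2·8 = 16.
|Patch 1∩Patch 3| = 0 (no overlap).
|Patch 2∩Patch 3| = 0 (no overlap).
|Patch 1∩Patch 2∩Patch 3| = 0.
|Patch 1 ∪ Patch 2 ∪ Patch 3| = 143 − 16 + 0 = 127.00.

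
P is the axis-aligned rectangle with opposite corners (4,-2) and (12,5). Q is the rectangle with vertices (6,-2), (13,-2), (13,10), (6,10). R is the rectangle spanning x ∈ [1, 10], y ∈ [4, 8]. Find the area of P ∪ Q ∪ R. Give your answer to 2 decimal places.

116.00

By inclusion–exclusion:
Individual areas: |P| = 56, |Q| = 84, |R| = 36.
|P∩Q|: x∈[6,12], y∈[-2,5] → 6·7 = 42.
|P∩R|: x∈[4,10], y∈[4,5] → 6·1 = 6.
|Q∩R|: x∈[6,10], y∈[4,8] → 4·4 = 16.
|P∩Q∩R| = 4.
|P ∪ Q ∪ R| = 176 − 64 + 4 = 116.00.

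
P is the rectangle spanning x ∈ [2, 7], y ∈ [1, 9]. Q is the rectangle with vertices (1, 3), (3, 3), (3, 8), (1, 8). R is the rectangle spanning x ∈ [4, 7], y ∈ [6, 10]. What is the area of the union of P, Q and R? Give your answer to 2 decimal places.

48.00

By inclusion–exclusion:
Individual areas: |P| = 40, |Q| = 10, |R| = 12.
|P∩Q|: x∈[2,3], y∈[3,8] → 1·5 = 5.
|P∩R|: x∈[4,7], y∈[6,9] → 3·3 = 9.
|Q∩R| = 0 (no overlap).
|P∩Q∩R| = 0.
|P ∪ Q ∪ R| = 62 − 14 + 0 = 48.00.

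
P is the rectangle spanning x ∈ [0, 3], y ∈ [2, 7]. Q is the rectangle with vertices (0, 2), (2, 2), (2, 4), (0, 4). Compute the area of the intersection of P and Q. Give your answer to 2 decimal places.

|P∩Q|: x∈[0,2], y∈[2,4] → 2·2 = 4.

4.00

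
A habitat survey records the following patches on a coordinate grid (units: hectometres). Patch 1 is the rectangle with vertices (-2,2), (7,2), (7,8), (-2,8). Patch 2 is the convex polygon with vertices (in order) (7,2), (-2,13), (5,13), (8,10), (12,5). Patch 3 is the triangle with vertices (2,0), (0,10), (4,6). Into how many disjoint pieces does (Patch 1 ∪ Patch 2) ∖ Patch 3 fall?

(Patch 1 ∪ Patch 2) ∖ Patch 3 splits into 2 disjoint pieces (area 18, area 78.4394).

2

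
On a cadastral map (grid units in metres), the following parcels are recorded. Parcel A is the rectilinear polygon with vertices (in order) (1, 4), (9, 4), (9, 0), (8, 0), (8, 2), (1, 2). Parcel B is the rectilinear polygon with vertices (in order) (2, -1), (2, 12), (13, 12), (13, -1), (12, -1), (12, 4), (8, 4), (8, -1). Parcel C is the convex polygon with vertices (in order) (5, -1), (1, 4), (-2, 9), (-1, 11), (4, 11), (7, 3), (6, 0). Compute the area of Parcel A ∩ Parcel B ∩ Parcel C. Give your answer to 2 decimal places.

9.42

The intersection is the polygon with vertices (2.6,2), (2,2.75), (2,4), (6.625,4), (7,3), (6.667,2).
By the shoelace formula its area is 9.42.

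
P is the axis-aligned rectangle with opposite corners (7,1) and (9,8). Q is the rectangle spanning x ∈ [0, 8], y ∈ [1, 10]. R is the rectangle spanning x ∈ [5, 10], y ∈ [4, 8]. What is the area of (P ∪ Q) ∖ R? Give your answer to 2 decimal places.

63.00

|P ∪ Q| = 79.
|(P ∪ Q) ∩ R| = 16.
|(P ∪ Q) ∖ R| = 79 − 16 = 63.00.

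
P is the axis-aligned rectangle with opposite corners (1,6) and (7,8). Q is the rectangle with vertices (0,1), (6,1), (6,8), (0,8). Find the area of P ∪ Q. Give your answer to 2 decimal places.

By inclusion–exclusion:
Individual areas: |P| = 12, |Q| = 42.
|P∩Q|: x∈[1,6], y∈[6,8] → 5·2 = 10.
|P ∪ Q| = 54 − 10 = 44.00.

44.00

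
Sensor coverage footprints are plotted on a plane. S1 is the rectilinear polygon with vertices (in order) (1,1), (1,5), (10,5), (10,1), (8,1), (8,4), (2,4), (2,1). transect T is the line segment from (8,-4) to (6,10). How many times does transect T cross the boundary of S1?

The segment meets the boundary at (6.714,5), (6.857,4).

2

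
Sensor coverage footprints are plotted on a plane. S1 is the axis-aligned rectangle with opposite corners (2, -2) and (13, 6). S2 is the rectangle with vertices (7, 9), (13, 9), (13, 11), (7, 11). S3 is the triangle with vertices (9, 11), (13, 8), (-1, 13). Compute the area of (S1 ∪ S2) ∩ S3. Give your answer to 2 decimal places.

4.84

The region (S1 ∪ S2) ∩ S3 is the polygon with vertices (7,11), (9,11), (11.667,9), (10.2,9), (7,10.143).
By the shoelace formula its area is 4.84.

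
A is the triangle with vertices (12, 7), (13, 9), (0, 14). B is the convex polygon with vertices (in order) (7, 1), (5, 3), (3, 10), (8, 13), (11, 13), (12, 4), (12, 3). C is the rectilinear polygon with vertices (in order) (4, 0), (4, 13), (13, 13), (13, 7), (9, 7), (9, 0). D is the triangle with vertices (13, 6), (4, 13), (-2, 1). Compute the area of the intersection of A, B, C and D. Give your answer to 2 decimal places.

The intersection is the polygon with vertices (4.901,11.141), (5.742,11.645), (10.857,7.667).
By the shoelace formula its area is 2.96.

2.96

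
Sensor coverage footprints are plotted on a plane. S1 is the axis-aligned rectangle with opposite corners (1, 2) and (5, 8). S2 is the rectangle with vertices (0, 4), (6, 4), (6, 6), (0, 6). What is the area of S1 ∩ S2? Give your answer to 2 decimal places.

8.00

|S1∩S2|: x∈[1,5], y∈[4,6] → 4·2 = 8.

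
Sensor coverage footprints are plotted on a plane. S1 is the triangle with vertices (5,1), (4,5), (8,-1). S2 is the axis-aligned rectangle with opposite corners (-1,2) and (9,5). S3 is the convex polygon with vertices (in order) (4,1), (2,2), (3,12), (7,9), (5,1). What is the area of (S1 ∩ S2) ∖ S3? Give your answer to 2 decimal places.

|S1 ∩ S2| = 1.875.
|(S1 ∩ S2) ∩ S3| = 1.5682.
|(S1 ∩ S2) ∖ S3| = 1.875 − 1.5682 = 0.31.

0.31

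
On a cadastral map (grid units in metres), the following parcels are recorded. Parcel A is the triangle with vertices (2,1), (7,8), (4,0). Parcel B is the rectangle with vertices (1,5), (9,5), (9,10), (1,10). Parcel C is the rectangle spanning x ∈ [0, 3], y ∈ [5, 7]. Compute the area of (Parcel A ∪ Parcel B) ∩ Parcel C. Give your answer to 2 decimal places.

4.00

The region (Parcel A ∪ Parcel B) ∩ Parcel C is the polygon with vertices (1,5), (1,7), (3,7), (3,5).
By the shoelace formula its area is 4.00.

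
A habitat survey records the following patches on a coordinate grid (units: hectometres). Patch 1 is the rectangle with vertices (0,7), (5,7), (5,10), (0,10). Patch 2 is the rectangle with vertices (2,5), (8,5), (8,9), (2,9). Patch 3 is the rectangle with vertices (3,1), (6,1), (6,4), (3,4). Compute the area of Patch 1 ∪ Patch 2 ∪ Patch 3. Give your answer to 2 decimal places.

42.00

By inclusion–exclusion:
Individual areas: |Patch 1| = 15, |Patch 2| = 24, |Patch 3| = 9.
|Patch 1∩Patch 2|: x∈[2,5], y∈[7,9] → 3·2 = 6.
|Patch 1∩Patch 3| = 0 (no overlap).
|Patch 2∩Patch 3| = 0 (no overlap).
|Patch 1∩Patch 2∩Patch 3| = 0.
|Patch 1 ∪ Patch 2 ∪ Patch 3| = 48 − 6 + 0 = 42.00.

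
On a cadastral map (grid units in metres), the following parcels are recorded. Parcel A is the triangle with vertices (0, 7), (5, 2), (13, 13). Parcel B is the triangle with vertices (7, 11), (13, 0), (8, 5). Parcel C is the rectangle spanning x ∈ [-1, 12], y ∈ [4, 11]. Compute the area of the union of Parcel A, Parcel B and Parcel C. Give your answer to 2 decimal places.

100.97

By inclusion–exclusion:
Individual areas: |Parcel A| = 47.5, |Parcel B| = 12.5, |Parcel C| = 91.
|Parcel A∩Parcel B| = 3.3562.
|Parcel A∩Parcel C| = 41.1667.
|Parcel B∩Parcel C| = 8.8636.
|Parcel A∩Parcel B∩Parcel C| = 3.3562.
|Parcel A ∪ Parcel B ∪ Parcel C| = 151 − 53.3865 + 3.3562 = 100.97.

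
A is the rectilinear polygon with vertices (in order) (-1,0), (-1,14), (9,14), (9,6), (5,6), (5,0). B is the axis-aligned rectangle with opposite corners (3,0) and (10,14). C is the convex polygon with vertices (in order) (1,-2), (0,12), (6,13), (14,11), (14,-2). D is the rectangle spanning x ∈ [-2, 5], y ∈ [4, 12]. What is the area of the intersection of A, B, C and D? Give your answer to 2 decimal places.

16.00

The intersection is the polygon with vertices (5,4), (3,4), (3,12), (5,12), (5,6).
By the shoelace formula its area is 16.00.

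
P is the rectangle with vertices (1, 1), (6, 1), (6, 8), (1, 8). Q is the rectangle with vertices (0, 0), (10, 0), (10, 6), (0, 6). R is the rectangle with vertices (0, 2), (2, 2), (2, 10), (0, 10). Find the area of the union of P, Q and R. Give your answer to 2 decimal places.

By inclusion–exclusion:
Individual areas: |P| = 35, |Q| = 60, |R| = 16.
|P∩Q|: x∈[1,6], y∈[1,6] → 5·5 = 25.
|P∩R|: x∈[1,2], y∈[2,8] → 1·6 = 6.
|Q∩R|: x∈[0,2], y∈[2,6] → 2·4 = 8.
|P∩Q∩R| = 4.
|P ∪ Q ∪ R| = 111 − 39 + 4 = 76.00.

76.00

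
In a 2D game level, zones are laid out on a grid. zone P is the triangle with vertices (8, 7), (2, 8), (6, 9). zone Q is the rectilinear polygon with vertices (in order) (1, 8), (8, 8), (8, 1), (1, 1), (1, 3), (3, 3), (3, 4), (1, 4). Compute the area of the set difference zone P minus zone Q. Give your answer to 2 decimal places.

|zone P| = 5, |zone P∩zone Q| = 2.5.
|zone P ∖ zone Q| = |zone P| − |zone P∩zone Q| = 5 − 2.5 = 2.50.

2.50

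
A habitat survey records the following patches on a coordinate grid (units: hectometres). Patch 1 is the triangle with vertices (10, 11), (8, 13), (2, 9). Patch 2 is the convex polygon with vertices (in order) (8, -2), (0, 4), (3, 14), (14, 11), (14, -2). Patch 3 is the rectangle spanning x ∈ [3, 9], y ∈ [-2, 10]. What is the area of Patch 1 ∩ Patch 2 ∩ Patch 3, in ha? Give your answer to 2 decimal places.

The intersection is the polygon with vertices (3,9.25), (3,9.667), (3.5,10), (6,10).
By the shoelace formula its area is 1.04.

1.04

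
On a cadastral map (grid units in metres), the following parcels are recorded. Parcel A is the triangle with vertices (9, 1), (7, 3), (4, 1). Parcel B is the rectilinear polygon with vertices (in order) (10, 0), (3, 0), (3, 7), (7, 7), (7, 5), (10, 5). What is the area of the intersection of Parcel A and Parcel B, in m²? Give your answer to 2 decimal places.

5.00

The intersection is the polygon with vertices (4,1), (7,3), (9,1).
By the shoelace formula its area is 5.00.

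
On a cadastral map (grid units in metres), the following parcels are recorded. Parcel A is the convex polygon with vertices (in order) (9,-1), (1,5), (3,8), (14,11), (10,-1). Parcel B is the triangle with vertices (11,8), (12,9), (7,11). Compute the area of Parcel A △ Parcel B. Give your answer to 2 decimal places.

|Parcel A| = 82.5, |Parcel B| = 3.5, |Parcel A∩Parcel B| = 2.573.
|Parcel A △ Parcel B| = |Parcel A| + |Parcel B| − 2·|Parcel A∩Parcel B| = 82.5 + 3.5 − 5.1459 = 80.85.

80.85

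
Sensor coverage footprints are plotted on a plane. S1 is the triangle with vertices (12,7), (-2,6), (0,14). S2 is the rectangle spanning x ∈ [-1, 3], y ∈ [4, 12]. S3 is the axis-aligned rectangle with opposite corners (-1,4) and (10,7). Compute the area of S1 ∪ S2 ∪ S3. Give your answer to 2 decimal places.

By inclusion–exclusion:
Individual areas: |S1| = 55, |S2| = 32, |S3| = 33.
|S1∩S2| = 22.6429.
|S1∩S3| = 5.8929.
|S2∩S3|: x∈[-1,3], y∈[4,7] → 4·3 = 12.
|S1∩S2∩S3| = 3.1429.
|S1 ∪ S2 ∪ S3| = 120 − 40.5357 + 3.1429 = 82.61.

82.61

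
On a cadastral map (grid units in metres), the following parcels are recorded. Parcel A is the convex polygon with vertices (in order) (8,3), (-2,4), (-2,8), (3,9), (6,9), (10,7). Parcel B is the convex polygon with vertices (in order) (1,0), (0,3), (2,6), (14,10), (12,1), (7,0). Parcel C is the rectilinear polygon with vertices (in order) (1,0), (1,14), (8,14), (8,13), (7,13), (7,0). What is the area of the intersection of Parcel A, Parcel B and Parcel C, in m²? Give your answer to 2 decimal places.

19.02

The intersection is the polygon with vertices (2,6), (7,7.667), (7,3.1), (1,3.7), (1,4.5).
By the shoelace formula its area is 19.02.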